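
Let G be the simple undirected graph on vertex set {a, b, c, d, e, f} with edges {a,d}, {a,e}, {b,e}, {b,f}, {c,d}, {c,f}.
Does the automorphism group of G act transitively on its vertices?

G is 2-regular and connected on 6 vertices, i.e. the cycle C_6. The automorphisms of the 6-cycle are exactly the symmetries of a regular 6-gon: the dihedral group D_6, |D_6| = 12. This group acts transitively on the 6 vertices.

Yes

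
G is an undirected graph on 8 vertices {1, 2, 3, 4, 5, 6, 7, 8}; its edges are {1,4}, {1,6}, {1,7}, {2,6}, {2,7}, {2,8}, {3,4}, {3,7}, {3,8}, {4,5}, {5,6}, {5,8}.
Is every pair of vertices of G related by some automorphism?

Yes

G is 3-regular and bipartite on 2^3 = 8 vertices with girth 4; it is the hypercube graph Q_3. Aut(Q_3) consists of the signed permutations of the 3 coordinate axes: 3! permutations times 2^3 sign flips, so |Aut| = 2^3·3! = 48. Under this action every vertex can be carried to every other, so G is vertex-transitive.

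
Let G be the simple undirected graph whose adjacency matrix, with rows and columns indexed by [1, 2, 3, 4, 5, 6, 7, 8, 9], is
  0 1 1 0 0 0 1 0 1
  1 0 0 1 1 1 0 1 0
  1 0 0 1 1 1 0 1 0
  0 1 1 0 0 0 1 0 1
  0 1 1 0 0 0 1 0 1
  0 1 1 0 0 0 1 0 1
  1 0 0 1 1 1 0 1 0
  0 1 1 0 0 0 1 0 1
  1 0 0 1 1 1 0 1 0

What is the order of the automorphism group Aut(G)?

The vertices split by degree into {2, 3, 7, 9} (degree 5) and {1, 4, 5, 6, 8} (degree 4); every edge runs between the two parts, so G is the complete bipartite graph K_{4,5}. Automorphisms preserve the bipartition setwise (since the parts differ in size) and act as S_4 × S_5 within it; |Aut| = 2880.

2880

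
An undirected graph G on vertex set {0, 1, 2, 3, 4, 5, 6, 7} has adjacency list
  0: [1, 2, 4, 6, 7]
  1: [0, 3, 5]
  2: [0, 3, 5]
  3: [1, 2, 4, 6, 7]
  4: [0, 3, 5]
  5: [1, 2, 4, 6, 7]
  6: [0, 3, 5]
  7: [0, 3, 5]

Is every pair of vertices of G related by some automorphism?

No

Automorphisms preserve degree, but G has vertices of degree 3 and vertices of degree 5; no automorphism maps one to the other, so G is not vertex-transitive.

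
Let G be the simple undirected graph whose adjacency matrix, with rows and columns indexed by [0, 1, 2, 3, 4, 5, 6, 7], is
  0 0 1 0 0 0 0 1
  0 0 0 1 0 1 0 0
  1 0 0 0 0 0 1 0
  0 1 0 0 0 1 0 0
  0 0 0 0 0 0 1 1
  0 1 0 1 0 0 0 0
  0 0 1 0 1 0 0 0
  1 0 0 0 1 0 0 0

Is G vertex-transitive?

No

G has two connected components, {0, 2, 4, 6, 7} and {1, 3, 5}; each is 2-regular, so G = C_5 ⊔ C_3. The orbit of 0 under Aut(G) is {0, 2, 4, 6, 7}, which does not contain 1, so G is not vertex-transitive.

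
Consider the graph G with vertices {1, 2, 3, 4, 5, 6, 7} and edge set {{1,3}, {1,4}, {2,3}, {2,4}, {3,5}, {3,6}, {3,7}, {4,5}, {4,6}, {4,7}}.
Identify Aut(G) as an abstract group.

S_2 × S_5

The vertices split by degree into {3, 4} (degree 5) and {1, 2, 5, 6, 7} (degree 2); every edge runs between the two parts, so G is the complete bipartite graph K_{2,5}. The parts have unequal sizes, so no automorphism swaps them; each part is permuted independently, giving S_2 × S_5 of order 2!·5! = 240.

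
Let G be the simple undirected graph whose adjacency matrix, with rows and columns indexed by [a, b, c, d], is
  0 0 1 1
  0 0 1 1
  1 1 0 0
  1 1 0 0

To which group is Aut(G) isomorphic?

the dihedral group of order 8

Every vertex has degree 2 and the graph is connected, so G is the 4-cycle C_4. C_4 has 4 rotations and 4 reflections, so Aut(C_4) ≅ D_4 of order 8.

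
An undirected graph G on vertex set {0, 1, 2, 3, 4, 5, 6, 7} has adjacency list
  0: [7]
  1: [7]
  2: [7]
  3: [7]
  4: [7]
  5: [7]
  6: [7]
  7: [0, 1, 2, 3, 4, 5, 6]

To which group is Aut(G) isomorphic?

the symmetric group on 7 letters

Vertex 7 has degree 7 and every other vertex has degree 1, so G is the star K_{1,7} with centre 7. The 7 leaves are pairwise interchangeable while the centre is fixed, giving Aut(G) = S_7.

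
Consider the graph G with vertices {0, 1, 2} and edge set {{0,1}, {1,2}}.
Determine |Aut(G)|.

The degree sequence is [1, 2, 1]; the two degree-1 vertices 0 and 2 are the ends of a path, so G = P_3. The only nontrivial automorphism of a path is the end-to-end reflection, so Aut(G) ≅ Z_2.

2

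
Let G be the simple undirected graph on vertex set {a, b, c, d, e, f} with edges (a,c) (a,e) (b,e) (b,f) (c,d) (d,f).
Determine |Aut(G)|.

12

Every vertex has degree 2 and the graph is connected, so G is the 6-cycle C_6. The automorphisms of the 6-cycle are exactly the symmetries of a regular 6-gon: the dihedral group D_6, |D_6| = 12.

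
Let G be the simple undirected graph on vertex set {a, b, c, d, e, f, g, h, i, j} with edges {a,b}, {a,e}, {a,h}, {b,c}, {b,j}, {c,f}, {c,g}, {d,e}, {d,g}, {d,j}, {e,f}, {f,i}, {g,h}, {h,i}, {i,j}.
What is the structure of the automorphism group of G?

G is 3-regular on 10 vertices with no triangles and no 4-cycles (girth 5): this is the Petersen graph. Viewing the Petersen graph as the Kneser graph K(5,2) — vertices are 2-subsets of {1,…,5}, edges join disjoint pairs — its automorphisms are exactly the permutations of the 5-element set, so Aut ≅ S_5 of order 120.

S_5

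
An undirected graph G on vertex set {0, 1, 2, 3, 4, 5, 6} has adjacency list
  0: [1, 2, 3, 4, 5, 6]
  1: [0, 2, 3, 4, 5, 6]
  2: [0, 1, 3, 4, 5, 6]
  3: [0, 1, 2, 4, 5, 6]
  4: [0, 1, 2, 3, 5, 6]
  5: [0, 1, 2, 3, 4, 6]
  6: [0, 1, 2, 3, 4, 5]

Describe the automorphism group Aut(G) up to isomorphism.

All 7 vertices are pairwise adjacent: G = K_7. Every bijection on the vertex set is an automorphism of K_7; hence Aut(K_7) ≅ S_7, order 5040.

the symmetric group on 7 letters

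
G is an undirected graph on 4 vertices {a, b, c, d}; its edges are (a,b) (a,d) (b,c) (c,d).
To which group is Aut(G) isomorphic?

S_2 ≀ Z_2

G is 2-regular and bipartite with parts {a, c} and {b, d} (each part is independent and every cross-pair is an edge), so G = K_{2,2}. Aut(K_{2,2}) is the wreath product S_2 ≀ Z_2: permute within each part, then optionally swap the parts; |Aut| = 2·(2!)² = 8.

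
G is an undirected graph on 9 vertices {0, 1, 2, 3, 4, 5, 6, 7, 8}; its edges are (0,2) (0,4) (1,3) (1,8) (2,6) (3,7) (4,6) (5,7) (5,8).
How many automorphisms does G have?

G has two connected components, {1, 3, 5, 7, 8} and {0, 2, 4, 6}; each is 2-regular, so G = C_5 ⊔ C_4. The components are non-isomorphic (different sizes), so Aut(G) = Aut(C_4) × Aut(C_5) = D_4 × D_5 of order 8·10 = 80.

80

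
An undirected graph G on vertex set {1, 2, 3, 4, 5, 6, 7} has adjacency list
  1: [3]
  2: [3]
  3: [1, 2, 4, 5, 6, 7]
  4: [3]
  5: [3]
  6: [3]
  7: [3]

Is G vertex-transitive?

Vertex 3 is the only vertex of degree 6, so every automorphism fixes it; G is not vertex-transitive.

No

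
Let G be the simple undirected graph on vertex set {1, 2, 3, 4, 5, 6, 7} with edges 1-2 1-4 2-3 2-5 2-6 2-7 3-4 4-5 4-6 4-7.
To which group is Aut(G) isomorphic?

S_2 × S_5

The vertices split by degree into {2, 4} (degree 5) and {1, 3, 5, 6, 7} (degree 2); every edge runs between the two parts, so G is the complete bipartite graph K_{2,5}. Automorphisms preserve the bipartition setwise (since the parts differ in size) and act as S_2 × S_5 within it; |Aut| = 240.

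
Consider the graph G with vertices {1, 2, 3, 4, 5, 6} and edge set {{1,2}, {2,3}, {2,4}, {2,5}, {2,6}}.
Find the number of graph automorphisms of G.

Vertex 2 has degree 5 and every other vertex has degree 1, so G is the star K_{1,5} with centre 2. The 5 leaves are pairwise interchangeable while the centre is fixed, giving Aut(G) = S_5.

120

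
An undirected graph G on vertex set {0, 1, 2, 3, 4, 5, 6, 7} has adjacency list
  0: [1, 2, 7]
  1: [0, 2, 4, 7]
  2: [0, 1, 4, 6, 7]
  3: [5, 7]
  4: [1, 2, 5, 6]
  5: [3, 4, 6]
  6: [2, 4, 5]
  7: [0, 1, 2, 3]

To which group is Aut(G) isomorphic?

Degrees alone do not determine every vertex (e.g. 0 and 5 both have degree 3), but their neighbour-degree multisets differ: N(0) has degrees [4, 4, 5] while N(5) has degrees [2, 3, 4]. Repeating this refinement separates all vertices, so the only automorphism is the identity.

1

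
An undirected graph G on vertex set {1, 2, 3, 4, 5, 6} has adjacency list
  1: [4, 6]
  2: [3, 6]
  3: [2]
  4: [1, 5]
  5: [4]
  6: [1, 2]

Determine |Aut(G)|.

2

The degree sequence is [2, 2, 1, 2, 1, 2]; the two degree-1 vertices 3 and 5 are the ends of a path, so G = P_6. The only nontrivial automorphism of a path is the end-to-end reflection, so Aut(G) ≅ Z_2.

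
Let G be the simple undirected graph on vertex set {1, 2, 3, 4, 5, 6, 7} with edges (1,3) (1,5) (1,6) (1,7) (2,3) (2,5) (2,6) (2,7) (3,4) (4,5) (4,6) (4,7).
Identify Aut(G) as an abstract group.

The vertices split by degree into {1, 2, 4} (degree 4) and {3, 5, 6, 7} (degree 3); every edge runs between the two parts, so G is the complete bipartite graph K_{3,4}. The parts have unequal sizes, so no automorphism swaps them; each part is permuted independently, giving S_4 × S_3 of order 4!·3! = 144.

S_4 × S_3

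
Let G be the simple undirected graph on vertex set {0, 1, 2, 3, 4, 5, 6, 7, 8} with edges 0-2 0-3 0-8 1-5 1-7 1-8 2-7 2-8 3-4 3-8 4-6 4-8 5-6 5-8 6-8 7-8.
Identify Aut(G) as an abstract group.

Vertex 8 is the unique vertex of degree 8; the remaining 8 vertices each have degree 3 and induce a cycle, so G is the wheel on 9 vertices with hub 8. Every automorphism fixes the hub and acts on the rim 8-cycle, so Aut(G) ≅ Aut(C_8) = D_8 of order 16.

the dihedral group of order 16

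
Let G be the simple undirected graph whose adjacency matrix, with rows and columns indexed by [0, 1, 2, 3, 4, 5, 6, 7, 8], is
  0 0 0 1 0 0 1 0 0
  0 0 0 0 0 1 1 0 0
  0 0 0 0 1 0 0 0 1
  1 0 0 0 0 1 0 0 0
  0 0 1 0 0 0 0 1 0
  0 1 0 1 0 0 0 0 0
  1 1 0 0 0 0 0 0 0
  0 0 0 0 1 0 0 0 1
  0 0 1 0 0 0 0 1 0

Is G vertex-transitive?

No

G has two connected components, {0, 1, 3, 5, 6} and {2, 4, 7, 8}; each is 2-regular, so G = C_5 ⊔ C_4. The orbit of 0 under Aut(G) is {0, 1, 3, 5, 6}, which does not contain 2, so G is not vertex-transitive.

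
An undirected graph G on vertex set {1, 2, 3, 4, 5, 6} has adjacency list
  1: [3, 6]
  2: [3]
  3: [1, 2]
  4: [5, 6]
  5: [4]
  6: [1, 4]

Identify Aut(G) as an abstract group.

The degree sequence is [2, 1, 2, 2, 1, 2]; the two degree-1 vertices 2 and 5 are the ends of a path, so G = P_6. The only nontrivial automorphism of a path is the end-to-end reflection, so Aut(G) ≅ Z_2.

C_2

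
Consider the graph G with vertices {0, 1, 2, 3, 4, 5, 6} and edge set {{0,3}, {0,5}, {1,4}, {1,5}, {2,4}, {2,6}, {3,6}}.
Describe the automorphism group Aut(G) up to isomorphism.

D_7

G is 2-regular and connected on 7 vertices, i.e. the cycle C_7. C_7 has 7 rotations and 7 reflections, so Aut(C_7) ≅ D_7 of order 14.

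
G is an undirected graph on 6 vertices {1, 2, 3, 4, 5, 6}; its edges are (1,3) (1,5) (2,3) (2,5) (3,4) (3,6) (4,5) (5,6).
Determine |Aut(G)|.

48

The vertices split by degree into {3, 5} (degree 4) and {1, 2, 4, 6} (degree 2); every edge runs between the two parts, so G is the complete bipartite graph K_{2,4}. The parts have unequal sizes, so no automorphism swaps them; each part is permuted independently, giving S_4 × S_2 of order 4!·2! = 48.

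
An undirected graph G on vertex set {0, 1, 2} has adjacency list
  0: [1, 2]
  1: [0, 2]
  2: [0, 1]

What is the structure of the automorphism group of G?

S_3

All 3 vertices are pairwise adjacent: G = K_3. Any permutation of the 3 vertices preserves K_3, so Aut(K_3) = S_3 of order 3! = 6.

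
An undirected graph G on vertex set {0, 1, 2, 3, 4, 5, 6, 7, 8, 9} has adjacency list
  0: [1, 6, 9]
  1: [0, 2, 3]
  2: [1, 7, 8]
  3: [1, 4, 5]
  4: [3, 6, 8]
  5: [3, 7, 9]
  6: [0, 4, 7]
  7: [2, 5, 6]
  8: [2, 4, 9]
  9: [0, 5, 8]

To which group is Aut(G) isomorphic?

G is 3-regular on 10 vertices with no triangles and no 4-cycles (girth 5): this is the Petersen graph. Viewing the Petersen graph as the Kneser graph K(5,2) — vertices are 2-subsets of {1,…,5}, edges join disjoint pairs — its automorphisms are exactly the permutations of the 5-element set, so Aut ≅ S_5 of order 120.

S_5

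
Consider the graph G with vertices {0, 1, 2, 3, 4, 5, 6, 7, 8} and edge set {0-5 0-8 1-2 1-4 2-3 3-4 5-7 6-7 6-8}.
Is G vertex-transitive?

No

G has two connected components, {0, 5, 6, 7, 8} and {1, 2, 3, 4}; each is 2-regular, so G = C_5 ⊔ C_4. The orbit of 0 under Aut(G) is {0, 5, 6, 7, 8}, which does not contain 1, so G is not vertex-transitive.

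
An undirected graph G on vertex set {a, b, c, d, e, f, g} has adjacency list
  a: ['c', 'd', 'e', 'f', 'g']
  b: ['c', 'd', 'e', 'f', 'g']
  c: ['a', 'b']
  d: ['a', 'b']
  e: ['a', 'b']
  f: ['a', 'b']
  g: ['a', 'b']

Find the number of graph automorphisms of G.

240

The vertices split by degree into {a, b} (degree 5) and {c, d, e, f, g} (degree 2); every edge runs between the two parts, so G is the complete bipartite graph K_{2,5}. Automorphisms preserve the bipartition setwise (since the parts differ in size) and act as S_5 × S_2 within it; |Aut| = 240.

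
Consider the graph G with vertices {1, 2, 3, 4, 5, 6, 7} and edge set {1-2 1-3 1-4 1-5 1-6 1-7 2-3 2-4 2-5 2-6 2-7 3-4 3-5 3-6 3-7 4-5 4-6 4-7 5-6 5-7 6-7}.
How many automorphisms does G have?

Every vertex has degree 6, so G is the complete graph K_7. Any permutation of the 7 vertices preserves K_7, so Aut(K_7) = S_7 of order 7! = 5040.

5040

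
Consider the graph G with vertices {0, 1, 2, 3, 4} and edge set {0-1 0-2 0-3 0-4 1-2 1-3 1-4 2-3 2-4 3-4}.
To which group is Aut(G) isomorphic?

S_5

All 5 vertices are pairwise adjacent: G = K_5. Every bijection on the vertex set is an automorphism of K_5; hence Aut(K_5) ≅ S_5, order 120.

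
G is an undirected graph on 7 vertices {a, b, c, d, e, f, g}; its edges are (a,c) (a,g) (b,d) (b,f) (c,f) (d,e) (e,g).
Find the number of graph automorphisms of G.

14

Every vertex has degree 2 and the graph is connected, so G is the 7-cycle C_7. The automorphisms of the 7-cycle are exactly the symmetries of a regular 7-gon: the dihedral group D_7, |D_7| = 14.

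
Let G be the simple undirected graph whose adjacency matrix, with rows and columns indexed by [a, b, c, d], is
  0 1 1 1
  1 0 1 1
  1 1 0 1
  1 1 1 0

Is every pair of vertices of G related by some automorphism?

Yes

All 4 vertices are pairwise adjacent: G = K_4. Every bijection on the vertex set is an automorphism of K_4; hence Aut(K_4) ≅ S_4, order 24. This group acts transitively on the 4 vertices.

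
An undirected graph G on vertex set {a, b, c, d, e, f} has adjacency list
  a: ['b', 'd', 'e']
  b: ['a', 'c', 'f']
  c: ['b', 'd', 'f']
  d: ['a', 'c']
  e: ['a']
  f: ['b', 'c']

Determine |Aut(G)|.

The degree sequence is [3, 3, 3, 2, 1, 2]. Checking the degree-preserving permutations of the vertex set shows that none except the identity preserves every edge, so Aut(G) is trivial.

1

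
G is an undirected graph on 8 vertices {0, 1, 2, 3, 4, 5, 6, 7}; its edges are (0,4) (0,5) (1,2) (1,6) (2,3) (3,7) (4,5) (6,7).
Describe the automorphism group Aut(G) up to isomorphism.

D_5 × D_3

G has two connected components, {1, 2, 3, 6, 7} and {0, 4, 5}; each is 2-regular, so G = C_5 ⊔ C_3. No automorphism exchanges components of different sizes, hence Aut(G) is the direct product D_5 × D_3, order 60.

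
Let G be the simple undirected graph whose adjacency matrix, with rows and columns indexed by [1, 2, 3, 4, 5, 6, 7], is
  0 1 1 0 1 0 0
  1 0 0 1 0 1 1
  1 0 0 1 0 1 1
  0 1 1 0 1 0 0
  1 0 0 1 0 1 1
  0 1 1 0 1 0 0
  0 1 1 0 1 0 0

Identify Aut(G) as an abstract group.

The vertices split by degree into {2, 3, 5} (degree 4) and {1, 4, 6, 7} (degree 3); every edge runs between the two parts, so G is the complete bipartite graph K_{3,4}. The parts have unequal sizes, so no automorphism swaps them; each part is permuted independently, giving S_3 × S_4 of order 3!·4! = 144.

S_3 × S_4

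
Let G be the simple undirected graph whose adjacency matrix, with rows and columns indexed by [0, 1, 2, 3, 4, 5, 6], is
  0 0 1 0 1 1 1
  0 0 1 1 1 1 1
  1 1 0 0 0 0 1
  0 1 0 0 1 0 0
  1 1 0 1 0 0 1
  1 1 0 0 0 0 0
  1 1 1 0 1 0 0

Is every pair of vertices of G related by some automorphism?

No

Vertex 1 is the only vertex of degree 5, so every automorphism fixes it; G is not vertex-transitive.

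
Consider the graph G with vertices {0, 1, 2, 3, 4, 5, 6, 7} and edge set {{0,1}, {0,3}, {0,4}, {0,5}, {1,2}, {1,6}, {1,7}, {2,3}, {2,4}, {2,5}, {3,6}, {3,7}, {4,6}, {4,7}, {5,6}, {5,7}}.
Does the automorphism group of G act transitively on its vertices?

G is 4-regular and bipartite with parts {1, 3, 4, 5} and {0, 2, 6, 7} (each part is independent and every cross-pair is an edge), so G = K_{4,4}. Aut(K_{4,4}) is the wreath product S_4 ≀ Z_2: permute within each part, then optionally swap the parts; |Aut| = 2·(4!)² = 1152. Under this action every vertex can be carried to every other, so G is vertex-transitive.

Yes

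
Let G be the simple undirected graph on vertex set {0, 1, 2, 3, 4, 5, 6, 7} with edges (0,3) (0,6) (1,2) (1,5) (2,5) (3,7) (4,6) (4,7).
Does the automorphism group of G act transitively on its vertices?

G has two connected components, {0, 3, 4, 6, 7} and {1, 2, 5}; each is 2-regular, so G = C_5 ⊔ C_3. The orbit of 0 under Aut(G) is {0, 3, 4, 6, 7}, which does not contain 1, so G is not vertex-transitive.

No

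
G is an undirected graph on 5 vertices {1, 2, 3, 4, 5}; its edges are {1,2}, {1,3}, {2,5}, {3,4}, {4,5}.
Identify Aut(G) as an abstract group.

D_5

Every vertex has degree 2 and the graph is connected, so G is the 5-cycle C_5. The automorphisms of the 5-cycle are exactly the symmetries of a regular 5-gon: the dihedral group D_5, |D_5| = 10.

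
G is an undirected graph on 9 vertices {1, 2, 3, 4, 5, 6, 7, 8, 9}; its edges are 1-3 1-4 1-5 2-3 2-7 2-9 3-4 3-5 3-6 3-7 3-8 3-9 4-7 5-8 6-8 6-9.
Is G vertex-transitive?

Vertex 3 is the only vertex of degree 8, so every automorphism fixes it; G is not vertex-transitive.

No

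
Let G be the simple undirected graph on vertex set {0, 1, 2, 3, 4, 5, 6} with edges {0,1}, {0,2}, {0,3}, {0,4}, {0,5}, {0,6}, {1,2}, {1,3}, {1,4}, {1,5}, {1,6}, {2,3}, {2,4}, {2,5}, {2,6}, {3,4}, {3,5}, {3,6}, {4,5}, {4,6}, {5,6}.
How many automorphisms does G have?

5040

All 7 vertices are pairwise adjacent: G = K_7. Any permutation of the 7 vertices preserves K_7, so Aut(K_7) = S_7 of order 7! = 5040.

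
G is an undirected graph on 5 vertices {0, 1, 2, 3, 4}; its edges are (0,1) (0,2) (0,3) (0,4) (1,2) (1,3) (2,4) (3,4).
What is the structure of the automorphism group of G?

D_4

Vertex 0 is the unique vertex of degree 4; the remaining 4 vertices each have degree 3 and induce a cycle, so G is the wheel on 5 vertices with hub 0. With the hub fixed, the remaining symmetry is that of the rim cycle C_4, giving the dihedral group D_4.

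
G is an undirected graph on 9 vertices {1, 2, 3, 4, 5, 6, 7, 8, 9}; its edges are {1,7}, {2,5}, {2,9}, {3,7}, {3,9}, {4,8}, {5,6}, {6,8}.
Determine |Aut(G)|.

2

The degree sequence is [1, 2, 2, 1, 2, 2, 2, 2, 2]; the two degree-1 vertices 1 and 4 are the ends of a path, so G = P_9. A path has exactly one nontrivial symmetry — reversal — giving Aut(G) of order 2.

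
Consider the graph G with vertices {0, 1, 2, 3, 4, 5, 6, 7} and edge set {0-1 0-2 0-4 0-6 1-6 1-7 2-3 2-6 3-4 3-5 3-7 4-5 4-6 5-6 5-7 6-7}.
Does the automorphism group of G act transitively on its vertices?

No

Vertex 6 is the only vertex of degree 6, so every automorphism fixes it; G is not vertex-transitive.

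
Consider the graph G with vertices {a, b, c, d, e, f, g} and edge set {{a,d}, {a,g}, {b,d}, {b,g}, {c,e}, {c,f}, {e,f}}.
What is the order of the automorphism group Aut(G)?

48

G has two connected components, {a, b, d, g} and {c, e, f}; each is 2-regular, so G = C_4 ⊔ C_3. The components are non-isomorphic (different sizes), so Aut(G) = Aut(C_3) × Aut(C_4) = D_3 × D_4 of order 6·8 = 48.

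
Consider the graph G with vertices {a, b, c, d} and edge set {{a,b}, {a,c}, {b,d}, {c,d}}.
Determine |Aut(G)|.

8

G is 2-regular and bipartite on 2^2 = 4 vertices with girth 4; it is the hypercube graph Q_2. The symmetry group of the 2-cube is the hyperoctahedral group B_2 = Z_2 ≀ S_2, of order 2^2·2! = 8.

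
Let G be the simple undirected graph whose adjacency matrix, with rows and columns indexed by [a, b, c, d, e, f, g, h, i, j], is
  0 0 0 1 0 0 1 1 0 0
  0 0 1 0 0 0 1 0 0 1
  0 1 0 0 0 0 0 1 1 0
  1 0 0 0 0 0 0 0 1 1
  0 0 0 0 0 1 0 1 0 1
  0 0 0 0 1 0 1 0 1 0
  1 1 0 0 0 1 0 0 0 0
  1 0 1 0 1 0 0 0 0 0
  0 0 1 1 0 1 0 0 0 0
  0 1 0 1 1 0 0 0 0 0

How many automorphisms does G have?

G is 3-regular on 10 vertices with no triangles and no 4-cycles (girth 5): this is the Petersen graph. It is a classical fact that the Petersen graph has automorphism group S_5 (order 120), arising from its description as the Kneser graph K(5,2).

120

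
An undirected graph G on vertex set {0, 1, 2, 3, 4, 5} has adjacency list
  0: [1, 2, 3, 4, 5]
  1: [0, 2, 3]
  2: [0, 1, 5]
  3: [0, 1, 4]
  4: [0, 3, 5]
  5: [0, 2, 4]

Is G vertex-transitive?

No

Vertex 0 is the only vertex of degree 5, so every automorphism fixes it; G is not vertex-transitive.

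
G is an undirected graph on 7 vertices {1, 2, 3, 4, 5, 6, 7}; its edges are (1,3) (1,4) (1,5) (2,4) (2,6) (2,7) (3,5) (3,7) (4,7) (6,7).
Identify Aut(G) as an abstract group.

{e}

The degree sequence is [3, 3, 3, 3, 2, 2, 4]. Checking the degree-preserving permutations of the vertex set shows that none except the identity preserves every edge, so Aut(G) is trivial.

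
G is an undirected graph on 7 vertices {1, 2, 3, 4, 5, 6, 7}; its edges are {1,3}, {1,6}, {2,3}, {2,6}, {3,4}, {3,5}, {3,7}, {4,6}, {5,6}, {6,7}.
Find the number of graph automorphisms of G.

The vertices split by degree into {3, 6} (degree 5) and {1, 2, 4, 5, 7} (degree 2); every edge runs between the two parts, so G is the complete bipartite graph K_{2,5}. Automorphisms preserve the bipartition setwise (since the parts differ in size) and act as S_2 × S_5 within it; |Aut| = 240.

240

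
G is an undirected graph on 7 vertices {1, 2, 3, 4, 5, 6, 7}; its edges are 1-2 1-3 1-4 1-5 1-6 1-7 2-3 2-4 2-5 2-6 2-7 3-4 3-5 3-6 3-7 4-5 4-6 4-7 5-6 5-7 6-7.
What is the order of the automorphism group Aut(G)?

Every vertex has degree 6, so G is the complete graph K_7. Every bijection on the vertex set is an automorphism of K_7; hence Aut(K_7) ≅ S_7, order 5040.

5040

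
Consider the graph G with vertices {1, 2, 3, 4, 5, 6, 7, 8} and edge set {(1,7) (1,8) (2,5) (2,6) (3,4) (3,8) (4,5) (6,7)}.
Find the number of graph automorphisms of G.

16

Every vertex has degree 2 and the graph is connected, so G is the 8-cycle C_8. C_8 has 8 rotations and 8 reflections, so Aut(C_8) ≅ D_8 of order 16.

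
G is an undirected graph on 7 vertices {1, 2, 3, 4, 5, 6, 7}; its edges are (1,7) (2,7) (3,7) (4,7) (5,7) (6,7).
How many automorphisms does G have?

720

Vertex 7 has degree 6 and every other vertex has degree 1, so G is the star K_{1,6} with centre 7. The 6 leaves are pairwise interchangeable while the centre is fixed, giving Aut(G) = S_6.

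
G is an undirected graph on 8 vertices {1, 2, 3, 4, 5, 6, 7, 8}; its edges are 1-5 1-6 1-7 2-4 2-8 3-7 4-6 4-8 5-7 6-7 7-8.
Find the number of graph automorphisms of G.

The degree sequence is [3, 2, 1, 3, 2, 3, 5, 3]. Checking the degree-preserving permutations of the vertex set shows that none except the identity preserves every edge, so Aut(G) is trivial.

1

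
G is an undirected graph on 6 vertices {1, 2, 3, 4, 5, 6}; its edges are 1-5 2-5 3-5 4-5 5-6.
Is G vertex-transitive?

No

Vertex 5 is the only vertex of degree 5, so every automorphism fixes it; G is not vertex-transitive.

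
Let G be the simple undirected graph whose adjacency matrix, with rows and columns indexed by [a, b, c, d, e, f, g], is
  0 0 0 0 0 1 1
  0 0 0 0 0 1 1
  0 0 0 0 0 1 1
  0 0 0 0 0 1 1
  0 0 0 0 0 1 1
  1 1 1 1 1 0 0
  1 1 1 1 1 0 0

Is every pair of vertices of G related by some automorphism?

No

Automorphisms preserve degree, but G has vertices of degree 2 and vertices of degree 5; no automorphism maps one to the other, so G is not vertex-transitive.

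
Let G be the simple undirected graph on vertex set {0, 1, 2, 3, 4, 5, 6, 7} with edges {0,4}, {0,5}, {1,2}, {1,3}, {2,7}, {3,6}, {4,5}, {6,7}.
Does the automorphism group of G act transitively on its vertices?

G has two connected components, {1, 2, 3, 6, 7} and {0, 4, 5}; each is 2-regular, so G = C_5 ⊔ C_3. The orbit of 0 under Aut(G) is {0, 4, 5}, which does not contain 1, so G is not vertex-transitive.

No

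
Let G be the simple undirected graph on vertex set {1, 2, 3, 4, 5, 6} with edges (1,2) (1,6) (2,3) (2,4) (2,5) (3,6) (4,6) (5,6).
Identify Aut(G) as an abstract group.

The vertices split by degree into {2, 6} (degree 4) and {1, 3, 4, 5} (degree 2); every edge runs between the two parts, so G is the complete bipartite graph K_{2,4}. The parts have unequal sizes, so no automorphism swaps them; each part is permuted independently, giving S_4 × S_2 of order 4!·2! = 48.

S_4 × S_2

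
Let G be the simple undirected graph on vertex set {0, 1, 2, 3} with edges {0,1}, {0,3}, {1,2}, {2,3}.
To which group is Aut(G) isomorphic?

D_4

Every vertex has degree 2 and the graph is connected, so G is the 4-cycle C_4. C_4 has 4 rotations and 4 reflections, so Aut(C_4) ≅ D_4 of order 8.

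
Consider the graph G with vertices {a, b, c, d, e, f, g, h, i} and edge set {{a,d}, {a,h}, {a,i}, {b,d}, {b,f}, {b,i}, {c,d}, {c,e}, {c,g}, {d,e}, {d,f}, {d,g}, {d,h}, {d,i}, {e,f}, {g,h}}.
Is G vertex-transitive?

No

Vertex d is the only vertex of degree 8, so every automorphism fixes it; G is not vertex-transitive.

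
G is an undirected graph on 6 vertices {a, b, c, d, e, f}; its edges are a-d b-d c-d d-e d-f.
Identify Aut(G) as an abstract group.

Vertex d has degree 5 and every other vertex has degree 1, so G is the star K_{1,5} with centre d. The 5 leaves are pairwise interchangeable while the centre is fixed, giving Aut(G) = S_5.

S_5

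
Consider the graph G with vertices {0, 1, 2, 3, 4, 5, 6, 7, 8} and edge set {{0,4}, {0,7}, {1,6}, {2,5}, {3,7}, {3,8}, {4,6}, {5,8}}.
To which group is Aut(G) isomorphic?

The degree sequence is [2, 1, 1, 2, 2, 2, 2, 2, 2]; the two degree-1 vertices 1 and 2 are the ends of a path, so G = P_9. A path has exactly one nontrivial symmetry — reversal — giving Aut(G) of order 2.

C_2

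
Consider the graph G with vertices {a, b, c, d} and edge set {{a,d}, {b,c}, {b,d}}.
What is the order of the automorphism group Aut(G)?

The degree sequence is [1, 2, 1, 2]; the two degree-1 vertices a and c are the ends of a path, so G = P_4. The only nontrivial automorphism of a path is the end-to-end reflection, so Aut(G) ≅ Z_2.

2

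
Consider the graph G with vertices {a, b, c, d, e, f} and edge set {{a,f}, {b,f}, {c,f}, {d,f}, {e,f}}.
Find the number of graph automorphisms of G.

Vertex f has degree 5 and every other vertex has degree 1, so G is the star K_{1,5} with centre f. The 5 leaves are pairwise interchangeable while the centre is fixed, giving Aut(G) = S_5.

120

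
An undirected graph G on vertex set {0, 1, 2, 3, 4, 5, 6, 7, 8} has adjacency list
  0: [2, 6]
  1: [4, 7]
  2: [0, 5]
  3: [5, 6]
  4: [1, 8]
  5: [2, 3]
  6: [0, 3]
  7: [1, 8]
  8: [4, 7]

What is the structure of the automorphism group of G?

D_5 × D_4

G has two connected components, {0, 2, 3, 5, 6} and {1, 4, 7, 8}; each is 2-regular, so G = C_5 ⊔ C_4. No automorphism exchanges components of different sizes, hence Aut(G) is the direct product D_5 × D_4, order 80.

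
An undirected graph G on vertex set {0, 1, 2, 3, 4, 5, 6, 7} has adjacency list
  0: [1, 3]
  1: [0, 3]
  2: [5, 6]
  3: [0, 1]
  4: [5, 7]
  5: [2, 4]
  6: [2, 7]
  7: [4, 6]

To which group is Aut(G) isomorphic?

D_3 × D_5

G has two connected components, {2, 4, 5, 6, 7} and {0, 1, 3}; each is 2-regular, so G = C_5 ⊔ C_3. No automorphism exchanges components of different sizes, hence Aut(G) is the direct product D_3 × D_5, order 60.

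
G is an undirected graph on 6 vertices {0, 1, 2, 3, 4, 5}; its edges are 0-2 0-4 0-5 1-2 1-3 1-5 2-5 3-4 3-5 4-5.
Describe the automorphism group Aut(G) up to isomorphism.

Vertex 5 is the unique vertex of degree 5; the remaining 5 vertices each have degree 3 and induce a cycle, so G is the wheel on 6 vertices with hub 5. Every automorphism fixes the hub and acts on the rim 5-cycle, so Aut(G) ≅ Aut(C_5) = D_5 of order 10.

the dihedral group of order 10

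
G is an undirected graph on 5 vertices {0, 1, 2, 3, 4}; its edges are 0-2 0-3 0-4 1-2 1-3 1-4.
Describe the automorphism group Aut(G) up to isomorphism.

S_3 × S_2

The vertices split by degree into {0, 1} (degree 3) and {2, 3, 4} (degree 2); every edge runs between the two parts, so G is the complete bipartite graph K_{2,3}. The parts have unequal sizes, so no automorphism swaps them; each part is permuted independently, giving S_3 × S_2 of order 3!·2! = 12.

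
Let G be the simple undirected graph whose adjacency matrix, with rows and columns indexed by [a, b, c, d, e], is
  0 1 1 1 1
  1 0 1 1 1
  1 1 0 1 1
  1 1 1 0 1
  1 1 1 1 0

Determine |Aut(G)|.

120

All 5 vertices are pairwise adjacent: G = K_5. Any permutation of the 5 vertices preserves K_5, so Aut(K_5) = S_5 of order 5! = 120.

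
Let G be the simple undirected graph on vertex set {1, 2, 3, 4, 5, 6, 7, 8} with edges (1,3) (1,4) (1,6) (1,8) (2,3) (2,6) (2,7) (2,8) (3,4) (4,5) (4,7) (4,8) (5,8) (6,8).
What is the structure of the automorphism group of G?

The degree sequence is [4, 4, 3, 5, 2, 3, 2, 5]. Checking the degree-preserving permutations of the vertex set shows that none except the identity preserves every edge, so Aut(G) is trivial.

1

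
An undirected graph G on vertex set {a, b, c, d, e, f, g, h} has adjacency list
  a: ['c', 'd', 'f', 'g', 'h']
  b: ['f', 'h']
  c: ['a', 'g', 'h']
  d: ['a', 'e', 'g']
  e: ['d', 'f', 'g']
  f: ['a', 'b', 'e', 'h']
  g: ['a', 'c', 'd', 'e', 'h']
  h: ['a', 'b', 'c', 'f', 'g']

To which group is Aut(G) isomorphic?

1

Degrees alone do not determine every vertex (e.g. a and g both have degree 5), but their neighbour-degree multisets differ: N(a) has degrees [3, 3, 4, 5, 5] while N(g) has degrees [3, 3, 3, 5, 5]. Repeating this refinement separates all vertices, so the only automorphism is the identity.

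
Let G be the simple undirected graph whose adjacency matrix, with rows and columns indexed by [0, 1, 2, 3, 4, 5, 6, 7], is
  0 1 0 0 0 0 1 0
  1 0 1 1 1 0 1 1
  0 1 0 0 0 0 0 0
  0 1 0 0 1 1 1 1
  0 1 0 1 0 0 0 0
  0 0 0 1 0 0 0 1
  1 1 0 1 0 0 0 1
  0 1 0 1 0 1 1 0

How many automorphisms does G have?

The degree sequence is [2, 6, 1, 5, 2, 2, 4, 4]. Checking the degree-preserving permutations of the vertex set shows that none except the identity preserves every edge, so Aut(G) is trivial.

1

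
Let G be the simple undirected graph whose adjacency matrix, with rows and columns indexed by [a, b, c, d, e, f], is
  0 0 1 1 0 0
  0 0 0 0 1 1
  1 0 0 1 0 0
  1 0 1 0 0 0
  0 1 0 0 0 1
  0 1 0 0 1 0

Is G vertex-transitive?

G has two connected components, {a, c, d} and {b, e, f}; each is 2-regular, so G = C_3 ⊔ C_3. Aut of a disjoint union of two copies of C_3 is the wreath product D_3 ≀ Z_2, of order 2·6² = 72. Under this action every vertex can be carried to every other, so G is vertex-transitive.

Yes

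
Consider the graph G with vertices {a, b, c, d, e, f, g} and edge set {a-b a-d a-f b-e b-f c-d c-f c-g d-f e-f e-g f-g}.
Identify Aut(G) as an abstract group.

D_6

Vertex f is the unique vertex of degree 6; the remaining 6 vertices each have degree 3 and induce a cycle, so G is the wheel on 7 vertices with hub f. With the hub fixed, the remaining symmetry is that of the rim cycle C_6, giving the dihedral group D_6.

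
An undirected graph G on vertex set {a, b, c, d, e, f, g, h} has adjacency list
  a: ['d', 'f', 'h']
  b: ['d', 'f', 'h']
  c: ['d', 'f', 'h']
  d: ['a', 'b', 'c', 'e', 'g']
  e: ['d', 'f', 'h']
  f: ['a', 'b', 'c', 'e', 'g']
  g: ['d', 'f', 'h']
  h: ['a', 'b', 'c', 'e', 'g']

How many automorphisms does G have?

The vertices split by degree into {d, f, h} (degree 5) and {a, b, c, e, g} (degree 3); every edge runs between the two parts, so G is the complete bipartite graph K_{3,5}. Automorphisms preserve the bipartition setwise (since the parts differ in size) and act as S_5 × S_3 within it; |Aut| = 720.

720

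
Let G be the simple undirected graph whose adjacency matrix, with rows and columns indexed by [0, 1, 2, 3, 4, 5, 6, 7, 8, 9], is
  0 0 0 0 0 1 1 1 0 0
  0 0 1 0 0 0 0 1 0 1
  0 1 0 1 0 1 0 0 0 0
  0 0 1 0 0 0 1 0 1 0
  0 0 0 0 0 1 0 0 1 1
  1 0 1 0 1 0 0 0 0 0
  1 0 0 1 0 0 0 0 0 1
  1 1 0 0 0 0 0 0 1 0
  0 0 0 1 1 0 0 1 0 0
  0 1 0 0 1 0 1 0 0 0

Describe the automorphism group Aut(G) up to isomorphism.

the symmetric group S_5

G is 3-regular on 10 vertices with no triangles and no 4-cycles (girth 5): this is the Petersen graph. Viewing the Petersen graph as the Kneser graph K(5,2) — vertices are 2-subsets of {1,…,5}, edges join disjoint pairs — its automorphisms are exactly the permutations of the 5-element set, so Aut ≅ S_5 of order 120.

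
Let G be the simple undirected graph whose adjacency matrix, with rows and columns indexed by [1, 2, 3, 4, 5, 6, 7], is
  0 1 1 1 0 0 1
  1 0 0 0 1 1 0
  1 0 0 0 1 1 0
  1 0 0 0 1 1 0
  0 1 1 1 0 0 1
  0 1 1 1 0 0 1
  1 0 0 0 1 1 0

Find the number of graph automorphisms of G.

The vertices split by degree into {1, 5, 6} (degree 4) and {2, 3, 4, 7} (degree 3); every edge runs between the two parts, so G is the complete bipartite graph K_{3,4}. The parts have unequal sizes, so no automorphism swaps them; each part is permuted independently, giving S_3 × S_4 of order 3!·4! = 144.

144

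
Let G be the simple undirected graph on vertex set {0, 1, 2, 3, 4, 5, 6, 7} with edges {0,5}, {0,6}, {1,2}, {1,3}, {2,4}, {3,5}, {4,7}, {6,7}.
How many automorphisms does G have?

G is 2-regular and connected on 8 vertices, i.e. the cycle C_8. The automorphisms of the 8-cycle are exactly the symmetries of a regular 8-gon: the dihedral group D_8, |D_8| = 16.

16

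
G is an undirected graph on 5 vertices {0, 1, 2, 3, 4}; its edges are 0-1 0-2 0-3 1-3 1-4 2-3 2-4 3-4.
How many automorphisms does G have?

Vertex 3 is the unique vertex of degree 4; the remaining 4 vertices each have degree 3 and induce a cycle, so G is the wheel on 5 vertices with hub 3. Every automorphism fixes the hub and acts on the rim 4-cycle, so Aut(G) ≅ Aut(C_4) = D_4 of order 8.

8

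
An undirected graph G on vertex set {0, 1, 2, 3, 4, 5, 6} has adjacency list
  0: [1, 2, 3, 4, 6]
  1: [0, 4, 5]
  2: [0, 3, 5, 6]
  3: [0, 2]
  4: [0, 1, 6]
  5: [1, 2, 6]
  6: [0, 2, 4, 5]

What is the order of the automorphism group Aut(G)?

1

Degrees alone do not determine every vertex (e.g. 1 and 4 both have degree 3), but their neighbour-degree multisets differ: N(1) has degrees [3, 3, 5] while N(4) has degrees [3, 4, 5]. Repeating this refinement separates all vertices, so the only automorphism is the identity.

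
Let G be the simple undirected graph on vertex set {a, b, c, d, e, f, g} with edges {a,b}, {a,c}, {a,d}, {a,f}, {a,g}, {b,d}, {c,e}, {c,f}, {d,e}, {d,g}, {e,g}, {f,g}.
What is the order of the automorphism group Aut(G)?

Degrees alone do not determine every vertex (e.g. c and e both have degree 3), but their neighbour-degree multisets differ: N(c) has degrees [3, 3, 5] while N(e) has degrees [3, 4, 4]. Repeating this refinement separates all vertices, so the only automorphism is the identity.

1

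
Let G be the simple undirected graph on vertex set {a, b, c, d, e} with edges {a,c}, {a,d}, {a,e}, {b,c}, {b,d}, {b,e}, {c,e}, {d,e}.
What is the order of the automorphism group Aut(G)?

8

Vertex e is the unique vertex of degree 4; the remaining 4 vertices each have degree 3 and induce a cycle, so G is the wheel on 5 vertices with hub e. Every automorphism fixes the hub and acts on the rim 4-cycle, so Aut(G) ≅ Aut(C_4) = D_4 of order 8.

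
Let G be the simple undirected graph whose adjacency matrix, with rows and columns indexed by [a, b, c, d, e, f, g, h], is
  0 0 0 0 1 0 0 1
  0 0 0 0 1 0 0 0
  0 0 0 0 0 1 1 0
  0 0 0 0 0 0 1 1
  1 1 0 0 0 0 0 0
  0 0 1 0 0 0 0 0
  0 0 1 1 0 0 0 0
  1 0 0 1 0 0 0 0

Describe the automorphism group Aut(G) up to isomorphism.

the cyclic group of order 2

The degree sequence is [2, 1, 2, 2, 2, 1, 2, 2]; the two degree-1 vertices b and f are the ends of a path, so G = P_8. The only nontrivial automorphism of a path is the end-to-end reflection, so Aut(G) ≅ Z_2.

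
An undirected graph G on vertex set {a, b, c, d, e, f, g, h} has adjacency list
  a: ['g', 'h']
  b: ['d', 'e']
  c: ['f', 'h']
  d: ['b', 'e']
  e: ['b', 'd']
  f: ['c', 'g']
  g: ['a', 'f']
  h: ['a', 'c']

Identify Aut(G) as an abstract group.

D_3 × D_5

G has two connected components, {a, c, f, g, h} and {b, d, e}; each is 2-regular, so G = C_5 ⊔ C_3. The components are non-isomorphic (different sizes), so Aut(G) = Aut(C_3) × Aut(C_5) = D_3 × D_5 of order 6·10 = 60.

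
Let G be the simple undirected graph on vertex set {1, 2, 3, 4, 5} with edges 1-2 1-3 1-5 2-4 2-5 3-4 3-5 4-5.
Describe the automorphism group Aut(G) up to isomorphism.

Vertex 5 is the unique vertex of degree 4; the remaining 4 vertices each have degree 3 and induce a cycle, so G is the wheel on 5 vertices with hub 5. With the hub fixed, the remaining symmetry is that of the rim cycle C_4, giving the dihedral group D_4.

D_4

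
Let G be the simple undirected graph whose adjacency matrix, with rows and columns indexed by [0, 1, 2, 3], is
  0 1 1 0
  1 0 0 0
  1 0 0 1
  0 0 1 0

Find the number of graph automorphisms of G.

The degree sequence is [2, 1, 2, 1]; the two degree-1 vertices 1 and 3 are the ends of a path, so G = P_4. The only nontrivial automorphism of a path is the end-to-end reflection, so Aut(G) ≅ Z_2.

2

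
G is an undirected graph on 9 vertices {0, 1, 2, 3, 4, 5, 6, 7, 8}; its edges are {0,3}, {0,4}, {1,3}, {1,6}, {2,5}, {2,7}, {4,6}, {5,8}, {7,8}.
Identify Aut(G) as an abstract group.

G has two connected components, {0, 1, 3, 4, 6} and {2, 5, 7, 8}; each is 2-regular, so G = C_5 ⊔ C_4. The components are non-isomorphic (different sizes), so Aut(G) = Aut(C_5) × Aut(C_4) = D_5 × D_4 of order 10·8 = 80.

D_5 × D_4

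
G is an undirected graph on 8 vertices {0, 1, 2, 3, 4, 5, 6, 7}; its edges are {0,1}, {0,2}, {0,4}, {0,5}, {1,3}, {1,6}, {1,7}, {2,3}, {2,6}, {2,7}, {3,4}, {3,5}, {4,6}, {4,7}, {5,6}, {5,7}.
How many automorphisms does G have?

G is 4-regular and bipartite with parts {1, 2, 4, 5} and {0, 3, 6, 7} (each part is independent and every cross-pair is an edge), so G = K_{4,4}. Each part can be permuted independently (S_4 × S_4) and the two equal-size parts can also be swapped, giving (S_4 × S_4) ⋊ Z_2 of order 2·(4!)² = 1152.

1152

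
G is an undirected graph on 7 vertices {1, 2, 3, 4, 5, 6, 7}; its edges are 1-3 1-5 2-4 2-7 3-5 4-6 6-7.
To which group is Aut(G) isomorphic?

D_4 × D_3

G has two connected components, {2, 4, 6, 7} and {1, 3, 5}; each is 2-regular, so G = C_4 ⊔ C_3. No automorphism exchanges components of different sizes, hence Aut(G) is the direct product D_4 × D_3, order 48.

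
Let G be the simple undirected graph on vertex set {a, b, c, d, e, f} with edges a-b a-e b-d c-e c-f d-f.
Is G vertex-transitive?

Yes

Every vertex has degree 2 and the graph is connected, so G is the 6-cycle C_6. The automorphisms of the 6-cycle are exactly the symmetries of a regular 6-gon: the dihedral group D_6, |D_6| = 12. Under this action every vertex can be carried to every other, so G is vertex-transitive.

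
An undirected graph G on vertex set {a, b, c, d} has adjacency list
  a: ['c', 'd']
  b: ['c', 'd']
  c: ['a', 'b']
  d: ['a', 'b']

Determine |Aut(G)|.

8

G is 2-regular and bipartite on 2^2 = 4 vertices with girth 4; it is the hypercube graph Q_2. Aut(Q_2) consists of the signed permutations of the 2 coordinate axes: 2! permutations times 2^2 sign flips, so |Aut| = 2^2·2! = 8.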